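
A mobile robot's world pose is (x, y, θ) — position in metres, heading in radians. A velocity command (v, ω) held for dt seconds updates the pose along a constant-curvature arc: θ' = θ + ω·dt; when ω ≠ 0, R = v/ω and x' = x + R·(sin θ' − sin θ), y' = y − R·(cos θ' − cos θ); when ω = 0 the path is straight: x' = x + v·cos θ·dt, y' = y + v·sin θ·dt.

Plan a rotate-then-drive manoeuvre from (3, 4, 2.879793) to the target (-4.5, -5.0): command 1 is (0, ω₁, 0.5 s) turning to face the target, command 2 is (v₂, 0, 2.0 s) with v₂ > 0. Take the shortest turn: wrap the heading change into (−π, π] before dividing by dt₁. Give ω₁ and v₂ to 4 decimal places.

heading to target = atan2(-5−4, -4.5−3) = -2.2655
Δθ = wrap(-2.2655 − 2.8798) = 1.1379; ω₁ = Δθ/dt₁ = 2.2757
distance = √((-4.5−3)² + (-5−4)²) = 11.7154; v₂ = distance/dt₂ = 5.8577

ω₁ = 2.2757, v₂ = 5.8577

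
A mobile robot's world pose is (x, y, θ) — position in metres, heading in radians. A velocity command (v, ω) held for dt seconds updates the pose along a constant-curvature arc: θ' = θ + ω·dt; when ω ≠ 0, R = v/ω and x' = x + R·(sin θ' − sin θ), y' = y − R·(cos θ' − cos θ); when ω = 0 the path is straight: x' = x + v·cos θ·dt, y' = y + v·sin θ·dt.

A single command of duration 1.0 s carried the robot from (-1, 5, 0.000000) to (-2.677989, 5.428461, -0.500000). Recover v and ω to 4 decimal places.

Δθ = -0.500000 − 0.000000 = -0.500000
ω = Δθ/dt = -0.500000/1.0 = -0.5000
R = Δx/(sin θ' − sin θ) = 3.5000
v = R·ω = 3.5000·-0.5000 = -1.7500

v = -1.7500, ω = -0.5000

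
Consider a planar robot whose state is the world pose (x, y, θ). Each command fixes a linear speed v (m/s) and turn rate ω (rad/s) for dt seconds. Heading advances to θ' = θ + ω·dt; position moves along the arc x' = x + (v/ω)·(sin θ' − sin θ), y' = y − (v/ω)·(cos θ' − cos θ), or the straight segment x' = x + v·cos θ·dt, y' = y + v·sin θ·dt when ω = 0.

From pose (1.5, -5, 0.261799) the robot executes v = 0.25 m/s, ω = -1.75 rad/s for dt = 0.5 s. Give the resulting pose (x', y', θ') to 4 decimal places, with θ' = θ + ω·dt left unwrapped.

(1.6192, -5.0212, -0.6132)

θ' = 0.2618 + -1.75·0.5 = -0.6132
R = v/ω = 0.25/-1.75 = -0.1429
x' = 1.5 + -0.1429·(sin -0.6132 − sin 0.2618) = 1.6192
y' = -5 − -0.1429·(cos -0.6132 − cos 0.2618) = -5.0212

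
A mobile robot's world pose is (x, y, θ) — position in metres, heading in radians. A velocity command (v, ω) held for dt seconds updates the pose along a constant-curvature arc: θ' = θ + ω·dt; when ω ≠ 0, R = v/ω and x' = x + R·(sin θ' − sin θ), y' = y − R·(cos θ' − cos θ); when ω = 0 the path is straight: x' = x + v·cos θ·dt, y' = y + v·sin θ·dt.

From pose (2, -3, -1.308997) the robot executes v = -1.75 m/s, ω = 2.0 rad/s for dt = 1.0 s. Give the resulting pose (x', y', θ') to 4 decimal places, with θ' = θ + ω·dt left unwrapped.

θ' = -1.3090 + 2.0·1.0 = 0.6910
R = v/ω = -1.75/2.0 = -0.8750
x' = 2 + -0.8750·(sin 0.6910 − sin -1.3090) = 0.5972
y' = -3 − -0.8750·(cos 0.6910 − cos -1.3090) = -2.5522

(0.5972, -2.5522, 0.6910)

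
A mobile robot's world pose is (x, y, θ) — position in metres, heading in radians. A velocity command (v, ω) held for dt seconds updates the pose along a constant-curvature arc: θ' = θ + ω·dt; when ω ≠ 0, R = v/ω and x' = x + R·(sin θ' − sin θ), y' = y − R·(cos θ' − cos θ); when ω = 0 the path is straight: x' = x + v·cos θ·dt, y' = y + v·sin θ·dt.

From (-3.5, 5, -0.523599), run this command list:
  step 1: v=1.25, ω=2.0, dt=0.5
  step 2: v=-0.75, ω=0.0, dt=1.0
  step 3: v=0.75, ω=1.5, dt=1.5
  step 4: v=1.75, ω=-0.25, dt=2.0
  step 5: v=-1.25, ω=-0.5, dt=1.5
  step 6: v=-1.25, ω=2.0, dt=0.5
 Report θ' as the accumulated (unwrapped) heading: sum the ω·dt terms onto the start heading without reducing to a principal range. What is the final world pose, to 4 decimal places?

(-5.5765, 5.3712, 2.4764)

step 1: θ'=0.4764 (R=0.6250) → pose (-2.9009, 4.9859, 0.4764)
step 2: θ'=0.4764 (straight) → pose (-3.5674, 4.6419, 0.4764)
step 3: θ'=2.7264 (R=0.5000) → pose (-3.5950, 5.5438, 2.7264)
step 4: θ'=2.2264 (R=-7.0000) → pose (-6.3202, 7.6816, 2.2264)
step 5: θ'=1.4764 (R=2.5000) → pose (-5.8130, 5.9218, 1.4764)
step 6: θ'=2.4764 (R=-0.6250) → pose (-5.5765, 5.3712, 2.4764)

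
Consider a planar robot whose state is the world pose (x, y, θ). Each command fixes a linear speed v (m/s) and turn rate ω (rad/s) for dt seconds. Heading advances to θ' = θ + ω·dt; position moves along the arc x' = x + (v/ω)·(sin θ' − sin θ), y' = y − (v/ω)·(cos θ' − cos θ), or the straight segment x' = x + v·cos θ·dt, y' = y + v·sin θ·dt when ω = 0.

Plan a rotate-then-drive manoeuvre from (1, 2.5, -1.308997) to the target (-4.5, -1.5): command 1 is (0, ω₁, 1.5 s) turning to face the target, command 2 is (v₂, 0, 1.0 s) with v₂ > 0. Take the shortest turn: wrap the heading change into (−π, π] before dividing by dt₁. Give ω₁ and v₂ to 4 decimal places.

ω₁ = -0.8025, v₂ = 6.8007

heading to target = atan2(-1.5−2.5, -4.5−1) = -2.5128
Δθ = wrap(-2.5128 − -1.3090) = -1.2038; ω₁ = Δθ/dt₁ = -0.8025
distance = √((-4.5−1)² + (-1.5−2.5)²) = 6.8007; v₂ = distance/dt₂ = 6.8007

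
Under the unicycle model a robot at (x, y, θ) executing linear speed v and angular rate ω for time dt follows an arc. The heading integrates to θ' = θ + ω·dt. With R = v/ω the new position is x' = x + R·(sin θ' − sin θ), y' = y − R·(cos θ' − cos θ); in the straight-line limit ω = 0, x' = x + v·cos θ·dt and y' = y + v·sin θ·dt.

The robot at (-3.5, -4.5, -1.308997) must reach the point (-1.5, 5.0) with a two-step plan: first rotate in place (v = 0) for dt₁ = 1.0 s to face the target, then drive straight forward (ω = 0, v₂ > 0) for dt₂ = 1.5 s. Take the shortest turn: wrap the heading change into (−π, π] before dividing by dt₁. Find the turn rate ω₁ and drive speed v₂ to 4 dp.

ω₁ = 2.6723, v₂ = 6.4722

heading to target = atan2(5−-4.5, -1.5−-3.5) = 1.3633
Δθ = wrap(1.3633 − -1.3090) = 2.6723; ω₁ = Δθ/dt₁ = 2.6723
distance = √((-1.5−-3.5)² + (5−-4.5)²) = 9.7082; v₂ = distance/dt₂ = 6.4722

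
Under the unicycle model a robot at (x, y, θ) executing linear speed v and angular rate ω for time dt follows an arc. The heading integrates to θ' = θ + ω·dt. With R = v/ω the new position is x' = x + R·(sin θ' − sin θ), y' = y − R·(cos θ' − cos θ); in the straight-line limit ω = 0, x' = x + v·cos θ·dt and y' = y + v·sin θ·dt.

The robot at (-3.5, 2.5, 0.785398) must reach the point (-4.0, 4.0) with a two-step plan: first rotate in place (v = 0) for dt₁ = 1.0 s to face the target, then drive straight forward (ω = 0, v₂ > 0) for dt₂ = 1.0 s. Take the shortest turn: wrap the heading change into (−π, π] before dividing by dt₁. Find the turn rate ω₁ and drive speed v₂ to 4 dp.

ω₁ = 1.1071, v₂ = 1.5811

heading to target = atan2(4−2.5, -4−-3.5) = 1.8925
Δθ = wrap(1.8925 − 0.7854) = 1.1071; ω₁ = Δθ/dt₁ = 1.1071
distance = √((-4−-3.5)² + (4−2.5)²) = 1.5811; v₂ = distance/dt₂ = 1.5811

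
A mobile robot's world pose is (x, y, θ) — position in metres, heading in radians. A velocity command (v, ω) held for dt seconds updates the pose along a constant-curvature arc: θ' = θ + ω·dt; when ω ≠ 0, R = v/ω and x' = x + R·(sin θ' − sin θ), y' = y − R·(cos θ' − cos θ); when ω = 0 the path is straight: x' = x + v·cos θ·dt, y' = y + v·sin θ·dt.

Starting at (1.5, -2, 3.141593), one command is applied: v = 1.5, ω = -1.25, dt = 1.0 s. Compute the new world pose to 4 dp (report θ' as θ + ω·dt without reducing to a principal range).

θ' = 3.1416 + -1.25·1.0 = 1.8916
R = v/ω = 1.5/-1.25 = -1.2000
x' = 1.5 + -1.2000·(sin 1.8916 − sin 3.1416) = 0.3612
y' = -2 − -1.2000·(cos 1.8916 − cos 3.1416) = -1.1784

(0.3612, -1.1784, 1.8916)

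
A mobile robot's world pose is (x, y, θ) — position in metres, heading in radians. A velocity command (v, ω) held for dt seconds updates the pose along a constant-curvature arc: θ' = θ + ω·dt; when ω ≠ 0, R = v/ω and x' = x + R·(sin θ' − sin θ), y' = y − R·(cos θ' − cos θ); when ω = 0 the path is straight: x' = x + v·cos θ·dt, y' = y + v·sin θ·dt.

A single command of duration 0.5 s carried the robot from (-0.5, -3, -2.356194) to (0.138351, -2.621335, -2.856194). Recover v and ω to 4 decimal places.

Δθ = -2.856194 − -2.356194 = -0.500000
ω = Δθ/dt = -0.500000/0.5 = -1.0000
R = Δx/(sin θ' − sin θ) = 1.5000
v = R·ω = 1.5000·-1.0000 = -1.5000

v = -1.5000, ω = -1.0000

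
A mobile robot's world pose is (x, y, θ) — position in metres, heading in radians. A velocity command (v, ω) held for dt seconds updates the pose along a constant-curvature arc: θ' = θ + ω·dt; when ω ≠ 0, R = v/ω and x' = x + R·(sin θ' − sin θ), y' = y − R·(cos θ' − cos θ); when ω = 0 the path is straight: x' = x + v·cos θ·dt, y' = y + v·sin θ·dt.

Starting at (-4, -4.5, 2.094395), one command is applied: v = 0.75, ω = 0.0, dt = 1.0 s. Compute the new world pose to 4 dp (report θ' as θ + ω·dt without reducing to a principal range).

(-4.3750, -3.8505, 2.0944)

θ' = 2.0944 + 0.0·1.0 = 2.0944
ω = 0 → straight: x' = -4 + 0.75·cos(2.0944)·1.0 = -4.3750
y' = -4.5 + 0.75·sin(2.0944)·1.0 = -3.8505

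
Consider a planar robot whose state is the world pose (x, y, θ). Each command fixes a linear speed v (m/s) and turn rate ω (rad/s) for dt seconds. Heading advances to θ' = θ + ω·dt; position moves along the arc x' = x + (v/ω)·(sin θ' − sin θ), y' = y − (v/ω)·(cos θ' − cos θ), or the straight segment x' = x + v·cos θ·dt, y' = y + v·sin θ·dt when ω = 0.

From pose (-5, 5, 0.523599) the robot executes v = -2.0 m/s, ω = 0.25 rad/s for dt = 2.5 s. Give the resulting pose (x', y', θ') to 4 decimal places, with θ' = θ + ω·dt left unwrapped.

(-8.2975, 1.3499, 1.1486)

θ' = 0.5236 + 0.25·2.5 = 1.1486
R = v/ω = -2.0/0.25 = -8.0000
x' = -5 + -8.0000·(sin 1.1486 − sin 0.5236) = -8.2975
y' = 5 − -8.0000·(cos 1.1486 − cos 0.5236) = 1.3499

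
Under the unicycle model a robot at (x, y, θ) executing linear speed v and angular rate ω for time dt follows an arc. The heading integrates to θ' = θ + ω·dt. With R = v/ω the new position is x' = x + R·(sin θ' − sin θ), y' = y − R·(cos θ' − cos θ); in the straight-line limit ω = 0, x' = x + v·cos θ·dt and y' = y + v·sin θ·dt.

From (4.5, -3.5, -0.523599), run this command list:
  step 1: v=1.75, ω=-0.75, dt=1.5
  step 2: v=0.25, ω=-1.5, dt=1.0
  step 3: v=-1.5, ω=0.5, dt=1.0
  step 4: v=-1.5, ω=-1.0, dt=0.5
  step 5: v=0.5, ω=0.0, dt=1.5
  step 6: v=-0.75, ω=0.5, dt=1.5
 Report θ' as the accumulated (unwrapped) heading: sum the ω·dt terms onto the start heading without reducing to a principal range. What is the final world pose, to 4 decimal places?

(7.9288, -4.9195, -2.3986)

step 1: θ'=-1.6486 (R=-2.3333) → pose (5.6596, -5.7021, -1.6486)
step 2: θ'=-3.1486 (R=-0.1667) → pose (5.4923, -5.8558, -3.1486)
step 3: θ'=-2.6486 (R=-3.0000) → pose (6.9331, -5.4986, -2.6486)
step 4: θ'=-3.1486 (R=1.5000) → pose (7.6535, -5.3200, -3.1486)
step 5: θ'=-3.1486 (straight) → pose (6.9035, -5.3148, -3.1486)
step 6: θ'=-2.3986 (R=-1.5000) → pose (7.9288, -4.9195, -2.3986)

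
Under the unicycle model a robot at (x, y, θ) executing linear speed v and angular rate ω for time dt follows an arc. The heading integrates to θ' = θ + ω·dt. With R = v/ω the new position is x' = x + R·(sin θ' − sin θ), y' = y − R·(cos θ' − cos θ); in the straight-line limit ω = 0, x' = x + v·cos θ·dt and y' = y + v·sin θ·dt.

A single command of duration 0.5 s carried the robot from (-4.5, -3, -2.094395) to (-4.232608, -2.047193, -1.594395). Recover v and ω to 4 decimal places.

v = -2.0000, ω = 1.0000

Δθ = -1.594395 − -2.094395 = 0.500000
ω = Δθ/dt = 0.500000/0.5 = 1.0000
R = −Δy/(cos θ' − cos θ) = -2.0000
v = R·ω = -2.0000·1.0000 = -2.0000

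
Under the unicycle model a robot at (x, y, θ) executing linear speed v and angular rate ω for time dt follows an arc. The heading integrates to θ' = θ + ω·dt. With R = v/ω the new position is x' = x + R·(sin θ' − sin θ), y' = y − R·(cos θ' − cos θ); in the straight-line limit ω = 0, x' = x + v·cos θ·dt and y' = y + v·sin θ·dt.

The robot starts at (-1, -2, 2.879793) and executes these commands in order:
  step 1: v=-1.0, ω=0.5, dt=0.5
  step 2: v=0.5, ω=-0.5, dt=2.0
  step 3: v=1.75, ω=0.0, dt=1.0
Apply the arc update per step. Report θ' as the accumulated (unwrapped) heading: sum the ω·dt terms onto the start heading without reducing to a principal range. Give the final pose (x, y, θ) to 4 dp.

(-2.2700, -0.1148, 2.1298)

step 1: θ'=3.1298 (R=-2.0000) → pose (-0.5060, -2.0680, 3.1298)
step 2: θ'=2.1298 (R=-1.0000) → pose (-1.3419, -1.5984, 2.1298)
step 3: θ'=2.1298 (straight) → pose (-2.2700, -0.1148, 2.1298)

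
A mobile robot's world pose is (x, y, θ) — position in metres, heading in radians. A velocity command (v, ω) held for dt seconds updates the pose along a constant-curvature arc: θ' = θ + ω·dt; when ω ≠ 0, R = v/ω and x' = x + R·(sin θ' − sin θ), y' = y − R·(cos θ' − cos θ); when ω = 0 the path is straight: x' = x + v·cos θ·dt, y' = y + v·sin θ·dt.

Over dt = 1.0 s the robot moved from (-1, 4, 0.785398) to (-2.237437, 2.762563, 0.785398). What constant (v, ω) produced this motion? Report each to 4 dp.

Δθ = 0.785398 − 0.785398 = 0.000000
ω = Δθ/dt = 0.000000/1.0 = 0.0000
ω = 0 → v = (Δx·cos θ + Δy·sin θ)/dt = -1.7500

v = -1.7500, ω = 0.0000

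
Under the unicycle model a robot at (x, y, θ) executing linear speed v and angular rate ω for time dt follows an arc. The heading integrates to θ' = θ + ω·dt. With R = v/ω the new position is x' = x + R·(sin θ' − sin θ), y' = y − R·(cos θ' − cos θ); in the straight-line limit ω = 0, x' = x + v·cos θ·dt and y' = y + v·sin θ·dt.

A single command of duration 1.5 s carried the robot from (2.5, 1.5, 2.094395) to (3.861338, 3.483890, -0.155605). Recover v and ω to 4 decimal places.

v = 2.0000, ω = -1.5000

Δθ = -0.155605 − 2.094395 = -2.250000
ω = Δθ/dt = -2.250000/1.5 = -1.5000
R = −Δy/(cos θ' − cos θ) = -1.3333
v = R·ω = -1.3333·-1.5000 = 2.0000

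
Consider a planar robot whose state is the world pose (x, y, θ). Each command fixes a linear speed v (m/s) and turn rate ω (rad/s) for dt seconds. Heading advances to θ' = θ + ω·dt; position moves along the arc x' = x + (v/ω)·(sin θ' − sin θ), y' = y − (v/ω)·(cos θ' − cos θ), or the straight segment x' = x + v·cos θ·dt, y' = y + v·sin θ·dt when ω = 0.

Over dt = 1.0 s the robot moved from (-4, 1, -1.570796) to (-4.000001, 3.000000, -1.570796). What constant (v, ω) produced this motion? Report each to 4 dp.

v = -2.0000, ω = 0.0000

Δθ = -1.570796 − -1.570796 = 0.000000
ω = Δθ/dt = 0.000000/1.0 = 0.0000
ω = 0 → v = (Δx·cos θ + Δy·sin θ)/dt = -2.0000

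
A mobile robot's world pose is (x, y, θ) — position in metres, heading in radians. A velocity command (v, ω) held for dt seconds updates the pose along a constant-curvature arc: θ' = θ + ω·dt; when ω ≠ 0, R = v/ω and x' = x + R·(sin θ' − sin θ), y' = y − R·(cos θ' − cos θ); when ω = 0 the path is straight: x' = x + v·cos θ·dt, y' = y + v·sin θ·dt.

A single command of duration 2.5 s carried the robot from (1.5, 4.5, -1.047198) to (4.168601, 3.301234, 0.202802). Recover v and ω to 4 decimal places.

v = 1.2500, ω = 0.5000

Δθ = 0.202802 − -1.047198 = 1.250000
ω = Δθ/dt = 1.250000/2.5 = 0.5000
R = Δx/(sin θ' − sin θ) = 2.5000
v = R·ω = 2.5000·0.5000 = 1.2500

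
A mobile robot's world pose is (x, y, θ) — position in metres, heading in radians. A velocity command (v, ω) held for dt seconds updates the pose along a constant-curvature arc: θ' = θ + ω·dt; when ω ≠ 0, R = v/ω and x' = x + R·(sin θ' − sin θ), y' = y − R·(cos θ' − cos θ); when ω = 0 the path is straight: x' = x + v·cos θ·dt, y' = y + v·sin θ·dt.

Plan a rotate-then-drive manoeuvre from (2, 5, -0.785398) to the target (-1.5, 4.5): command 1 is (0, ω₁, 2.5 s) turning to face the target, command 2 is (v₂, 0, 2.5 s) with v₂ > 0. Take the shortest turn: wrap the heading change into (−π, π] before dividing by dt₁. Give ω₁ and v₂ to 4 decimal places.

heading to target = atan2(4.5−5, -1.5−2) = -2.9997
Δθ = wrap(-2.9997 − -0.7854) = -2.2143; ω₁ = Δθ/dt₁ = -0.8857
distance = √((-1.5−2)² + (4.5−5)²) = 3.5355; v₂ = distance/dt₂ = 1.4142

ω₁ = -0.8857, v₂ = 1.4142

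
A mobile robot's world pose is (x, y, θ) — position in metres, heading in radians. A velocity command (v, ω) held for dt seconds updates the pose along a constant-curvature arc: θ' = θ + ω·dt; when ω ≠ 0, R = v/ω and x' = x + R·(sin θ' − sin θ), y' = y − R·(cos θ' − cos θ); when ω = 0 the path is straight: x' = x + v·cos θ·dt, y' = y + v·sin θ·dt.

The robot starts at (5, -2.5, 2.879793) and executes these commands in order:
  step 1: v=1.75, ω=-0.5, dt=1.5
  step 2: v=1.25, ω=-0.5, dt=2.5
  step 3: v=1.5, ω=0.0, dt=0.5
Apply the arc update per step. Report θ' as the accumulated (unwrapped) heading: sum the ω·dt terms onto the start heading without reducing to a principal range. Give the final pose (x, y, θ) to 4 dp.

(3.6095, 2.5216, 0.8798)

step 1: θ'=2.1298 (R=-3.5000) → pose (2.9386, -0.9754, 2.1298)
step 2: θ'=0.8798 (R=-2.5000) → pose (3.1316, 1.9437, 0.8798)
step 3: θ'=0.8798 (straight) → pose (3.6095, 2.5216, 0.8798)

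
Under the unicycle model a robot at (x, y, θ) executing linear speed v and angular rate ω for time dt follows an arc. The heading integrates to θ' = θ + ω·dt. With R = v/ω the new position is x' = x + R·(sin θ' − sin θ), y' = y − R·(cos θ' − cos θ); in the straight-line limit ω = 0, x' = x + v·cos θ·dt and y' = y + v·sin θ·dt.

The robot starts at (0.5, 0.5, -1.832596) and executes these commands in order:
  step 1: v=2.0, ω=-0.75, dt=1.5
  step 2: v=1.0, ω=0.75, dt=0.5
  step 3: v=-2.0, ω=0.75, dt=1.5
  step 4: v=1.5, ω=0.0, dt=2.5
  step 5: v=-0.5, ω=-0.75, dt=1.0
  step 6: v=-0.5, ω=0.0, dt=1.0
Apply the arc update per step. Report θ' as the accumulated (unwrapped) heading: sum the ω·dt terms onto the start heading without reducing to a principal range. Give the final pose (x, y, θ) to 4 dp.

(0.0316, -1.9022, -2.2076)

step 1: θ'=-2.9576 (R=-2.6667) → pose (-1.5879, -1.4315, -2.9576)
step 2: θ'=-2.5826 (R=1.3333) → pose (-2.0511, -1.6119, -2.5826)
step 3: θ'=-1.4576 (R=-2.6667) → pose (-0.8157, 0.9501, -1.4576)
step 4: θ'=-1.4576 (straight) → pose (-0.3921, -2.7759, -1.4576)
step 5: θ'=-2.2076 (R=0.6667) → pose (-0.2657, -2.3042, -2.2076)
step 6: θ'=-2.2076 (straight) → pose (0.0316, -1.9022, -2.2076)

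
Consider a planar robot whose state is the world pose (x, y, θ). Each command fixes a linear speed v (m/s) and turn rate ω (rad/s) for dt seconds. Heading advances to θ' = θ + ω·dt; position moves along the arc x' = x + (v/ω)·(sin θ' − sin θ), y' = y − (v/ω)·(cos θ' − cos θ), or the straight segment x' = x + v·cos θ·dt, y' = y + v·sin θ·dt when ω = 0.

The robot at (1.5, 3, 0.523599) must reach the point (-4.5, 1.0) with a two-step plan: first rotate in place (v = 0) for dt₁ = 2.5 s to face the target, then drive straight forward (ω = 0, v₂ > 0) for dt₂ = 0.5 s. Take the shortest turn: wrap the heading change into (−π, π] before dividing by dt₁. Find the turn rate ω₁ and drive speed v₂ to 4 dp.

ω₁ = 1.1759, v₂ = 12.6491

heading to target = atan2(1−3, -4.5−1.5) = -2.8198
Δθ = wrap(-2.8198 − 0.5236) = 2.9397; ω₁ = Δθ/dt₁ = 1.1759
distance = √((-4.5−1.5)² + (1−3)²) = 6.3246; v₂ = distance/dt₂ = 12.6491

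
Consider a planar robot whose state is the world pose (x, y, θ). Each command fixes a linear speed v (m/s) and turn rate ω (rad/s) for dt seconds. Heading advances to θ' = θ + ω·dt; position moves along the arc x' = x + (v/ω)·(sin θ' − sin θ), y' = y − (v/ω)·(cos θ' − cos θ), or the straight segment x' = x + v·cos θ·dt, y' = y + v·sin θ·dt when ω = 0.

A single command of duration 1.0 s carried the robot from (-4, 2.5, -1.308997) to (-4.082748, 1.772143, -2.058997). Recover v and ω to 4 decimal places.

v = 0.7500, ω = -0.7500

Δθ = -2.058997 − -1.308997 = -0.750000
ω = Δθ/dt = -0.750000/1.0 = -0.7500
R = −Δy/(cos θ' − cos θ) = -1.0000
v = R·ω = -1.0000·-0.7500 = 0.7500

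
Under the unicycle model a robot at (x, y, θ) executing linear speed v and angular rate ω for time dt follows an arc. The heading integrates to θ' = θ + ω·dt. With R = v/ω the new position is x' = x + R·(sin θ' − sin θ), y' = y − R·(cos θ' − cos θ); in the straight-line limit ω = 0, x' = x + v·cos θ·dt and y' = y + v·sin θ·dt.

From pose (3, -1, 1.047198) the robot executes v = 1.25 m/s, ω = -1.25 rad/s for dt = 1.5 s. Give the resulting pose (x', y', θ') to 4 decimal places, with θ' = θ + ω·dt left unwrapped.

θ' = 1.0472 + -1.25·1.5 = -0.8278
R = v/ω = 1.25/-1.25 = -1.0000
x' = 3 + -1.0000·(sin -0.8278 − sin 1.0472) = 4.6025
y' = -1 − -1.0000·(cos -0.8278 − cos 1.0472) = -0.8235

(4.6025, -0.8235, -0.8278)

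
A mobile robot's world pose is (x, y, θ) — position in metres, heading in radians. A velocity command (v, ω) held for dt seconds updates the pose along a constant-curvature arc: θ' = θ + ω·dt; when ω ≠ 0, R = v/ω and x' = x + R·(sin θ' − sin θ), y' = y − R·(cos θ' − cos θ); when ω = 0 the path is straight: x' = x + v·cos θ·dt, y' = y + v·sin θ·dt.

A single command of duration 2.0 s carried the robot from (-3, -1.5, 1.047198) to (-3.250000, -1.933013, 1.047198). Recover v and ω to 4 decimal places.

v = -0.2500, ω = 0.0000

Δθ = 1.047198 − 1.047198 = 0.000000
ω = Δθ/dt = 0.000000/2.0 = 0.0000
ω = 0 → v = (Δx·cos θ + Δy·sin θ)/dt = -0.2500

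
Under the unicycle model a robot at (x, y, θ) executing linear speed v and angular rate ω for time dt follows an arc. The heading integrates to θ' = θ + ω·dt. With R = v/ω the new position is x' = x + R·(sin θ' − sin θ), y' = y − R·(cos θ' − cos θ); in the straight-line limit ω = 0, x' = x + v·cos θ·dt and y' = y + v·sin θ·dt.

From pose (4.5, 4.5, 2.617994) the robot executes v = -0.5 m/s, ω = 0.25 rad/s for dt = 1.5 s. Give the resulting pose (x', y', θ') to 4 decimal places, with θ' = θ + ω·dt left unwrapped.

θ' = 2.6180 + 0.25·1.5 = 2.9930
R = v/ω = -0.5/0.25 = -2.0000
x' = 4.5 + -2.0000·(sin 2.9930 − sin 2.6180) = 5.2039
y' = 4.5 − -2.0000·(cos 2.9930 − cos 2.6180) = 4.2541

(5.2039, 4.2541, 2.9930)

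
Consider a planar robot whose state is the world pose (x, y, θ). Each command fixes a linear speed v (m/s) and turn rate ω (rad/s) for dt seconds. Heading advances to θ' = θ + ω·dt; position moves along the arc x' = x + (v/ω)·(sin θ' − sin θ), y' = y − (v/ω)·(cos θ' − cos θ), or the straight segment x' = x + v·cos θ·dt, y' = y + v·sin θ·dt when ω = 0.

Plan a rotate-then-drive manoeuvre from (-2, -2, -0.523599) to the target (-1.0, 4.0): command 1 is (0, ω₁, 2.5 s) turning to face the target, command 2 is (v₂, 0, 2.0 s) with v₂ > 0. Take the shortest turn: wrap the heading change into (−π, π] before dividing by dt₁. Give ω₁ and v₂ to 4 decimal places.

ω₁ = 0.7717, v₂ = 3.0414

heading to target = atan2(4−-2, -1−-2) = 1.4056
Δθ = wrap(1.4056 − -0.5236) = 1.9292; ω₁ = Δθ/dt₁ = 0.7717
distance = √((-1−-2)² + (4−-2)²) = 6.0828; v₂ = distance/dt₂ = 3.0414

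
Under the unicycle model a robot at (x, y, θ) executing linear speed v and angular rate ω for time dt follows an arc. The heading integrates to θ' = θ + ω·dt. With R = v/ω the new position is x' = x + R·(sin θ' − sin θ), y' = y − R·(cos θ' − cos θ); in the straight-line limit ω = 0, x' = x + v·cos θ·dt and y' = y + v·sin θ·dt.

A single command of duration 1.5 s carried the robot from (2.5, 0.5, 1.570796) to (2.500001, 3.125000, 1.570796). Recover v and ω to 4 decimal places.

Δθ = 1.570796 − 1.570796 = 0.000000
ω = Δθ/dt = 0.000000/1.5 = 0.0000
ω = 0 → v = (Δx·cos θ + Δy·sin θ)/dt = 1.7500

v = 1.7500, ω = 0.0000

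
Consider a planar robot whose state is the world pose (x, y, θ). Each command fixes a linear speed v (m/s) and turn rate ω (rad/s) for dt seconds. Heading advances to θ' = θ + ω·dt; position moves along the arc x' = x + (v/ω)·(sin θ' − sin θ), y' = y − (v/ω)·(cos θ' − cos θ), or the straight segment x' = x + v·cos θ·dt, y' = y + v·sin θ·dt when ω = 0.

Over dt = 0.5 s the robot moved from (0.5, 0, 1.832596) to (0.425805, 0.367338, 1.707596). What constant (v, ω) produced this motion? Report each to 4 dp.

v = 0.7500, ω = -0.2500

Δθ = 1.707596 − 1.832596 = -0.125000
ω = Δθ/dt = -0.125000/0.5 = -0.2500
R = −Δy/(cos θ' − cos θ) = -3.0000
v = R·ω = -3.0000·-0.2500 = 0.7500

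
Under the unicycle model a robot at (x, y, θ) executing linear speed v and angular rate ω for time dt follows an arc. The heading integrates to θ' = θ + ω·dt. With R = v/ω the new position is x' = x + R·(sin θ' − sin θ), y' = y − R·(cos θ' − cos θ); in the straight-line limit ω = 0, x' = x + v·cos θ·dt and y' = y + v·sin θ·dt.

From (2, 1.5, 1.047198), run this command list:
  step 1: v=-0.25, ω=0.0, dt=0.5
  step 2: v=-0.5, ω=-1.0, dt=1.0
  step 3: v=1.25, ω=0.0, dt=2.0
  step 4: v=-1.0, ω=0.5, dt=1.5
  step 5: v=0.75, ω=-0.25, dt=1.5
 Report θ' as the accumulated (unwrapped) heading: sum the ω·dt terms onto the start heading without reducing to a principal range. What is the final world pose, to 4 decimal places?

(3.6058, 1.3003, 0.4222)

step 1: θ'=1.0472 (straight) → pose (1.9375, 1.3917, 1.0472)
step 2: θ'=0.0472 (R=0.5000) → pose (1.5281, 1.1423, 0.0472)
step 3: θ'=0.0472 (straight) → pose (4.0253, 1.2603, 0.0472)
step 4: θ'=0.7972 (R=-2.0000) → pose (2.6889, 0.6599, 0.7972)
step 5: θ'=0.4222 (R=-3.0000) → pose (3.6058, 1.3003, 0.4222)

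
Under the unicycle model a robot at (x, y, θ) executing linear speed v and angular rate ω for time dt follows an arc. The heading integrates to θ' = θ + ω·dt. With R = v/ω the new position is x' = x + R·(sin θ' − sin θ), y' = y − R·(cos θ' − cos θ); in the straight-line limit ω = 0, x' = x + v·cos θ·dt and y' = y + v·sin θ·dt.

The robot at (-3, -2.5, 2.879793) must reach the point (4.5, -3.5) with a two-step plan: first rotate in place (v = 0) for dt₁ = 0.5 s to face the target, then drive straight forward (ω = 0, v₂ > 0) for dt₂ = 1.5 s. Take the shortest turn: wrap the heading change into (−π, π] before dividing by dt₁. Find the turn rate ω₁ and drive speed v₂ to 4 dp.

ω₁ = -6.0247, v₂ = 5.0442

heading to target = atan2(-3.5−-2.5, 4.5−-3) = -0.1326
Δθ = wrap(-0.1326 − 2.8798) = -3.0123; ω₁ = Δθ/dt₁ = -6.0247
distance = √((4.5−-3)² + (-3.5−-2.5)²) = 7.5664; v₂ = distance/dt₂ = 5.0442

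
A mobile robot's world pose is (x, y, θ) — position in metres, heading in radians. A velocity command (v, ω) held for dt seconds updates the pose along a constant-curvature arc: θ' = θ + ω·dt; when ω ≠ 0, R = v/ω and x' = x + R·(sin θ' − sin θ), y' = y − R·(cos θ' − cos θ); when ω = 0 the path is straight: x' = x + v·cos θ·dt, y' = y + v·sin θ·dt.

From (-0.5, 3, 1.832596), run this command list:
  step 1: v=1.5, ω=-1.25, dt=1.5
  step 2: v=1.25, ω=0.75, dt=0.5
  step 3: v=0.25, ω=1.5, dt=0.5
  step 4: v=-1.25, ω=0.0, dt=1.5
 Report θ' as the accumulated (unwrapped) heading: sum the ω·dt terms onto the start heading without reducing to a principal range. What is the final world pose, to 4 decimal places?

step 1: θ'=-0.0424 (R=-1.2000) → pose (0.7100, 4.5095, -0.0424)
step 2: θ'=0.3326 (R=1.6667) → pose (1.3248, 4.5993, 0.3326)
step 3: θ'=1.0826 (R=0.1667) → pose (1.4176, 4.6787, 1.0826)
step 4: θ'=1.0826 (straight) → pose (0.5381, 3.0227, 1.0826)

(0.5381, 3.0227, 1.0826)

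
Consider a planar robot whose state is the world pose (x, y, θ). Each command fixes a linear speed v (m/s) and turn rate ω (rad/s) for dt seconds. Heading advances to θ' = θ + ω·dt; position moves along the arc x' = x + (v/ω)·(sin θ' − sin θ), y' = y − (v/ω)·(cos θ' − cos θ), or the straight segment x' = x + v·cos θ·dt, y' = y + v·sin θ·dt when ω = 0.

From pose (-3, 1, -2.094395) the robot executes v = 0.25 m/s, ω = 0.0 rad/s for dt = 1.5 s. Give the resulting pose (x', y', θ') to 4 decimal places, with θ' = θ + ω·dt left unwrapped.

θ' = -2.0944 + 0.0·1.5 = -2.0944
ω = 0 → straight: x' = -3 + 0.25·cos(-2.0944)·1.5 = -3.1875
y' = 1 + 0.25·sin(-2.0944)·1.5 = 0.6752

(-3.1875, 0.6752, -2.0944)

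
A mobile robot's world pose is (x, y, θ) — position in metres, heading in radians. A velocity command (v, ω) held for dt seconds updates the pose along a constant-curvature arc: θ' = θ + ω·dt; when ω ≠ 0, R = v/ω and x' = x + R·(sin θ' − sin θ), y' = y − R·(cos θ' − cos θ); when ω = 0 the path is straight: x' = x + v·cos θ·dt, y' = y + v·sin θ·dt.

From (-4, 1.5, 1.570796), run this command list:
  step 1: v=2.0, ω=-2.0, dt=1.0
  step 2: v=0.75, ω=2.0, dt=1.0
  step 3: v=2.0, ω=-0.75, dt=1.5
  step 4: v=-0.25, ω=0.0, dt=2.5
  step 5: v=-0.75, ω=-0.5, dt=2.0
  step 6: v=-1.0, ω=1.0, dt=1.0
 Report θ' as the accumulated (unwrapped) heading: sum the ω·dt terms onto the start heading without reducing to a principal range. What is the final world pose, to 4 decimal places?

step 1: θ'=-0.4292 (R=-1.0000) → pose (-2.5839, 2.4093, -0.4292)
step 2: θ'=1.5708 (R=0.3750) → pose (-2.0528, 2.7503, 1.5708)
step 3: θ'=0.4458 (R=-2.6667) → pose (-0.5359, 5.1563, 0.4458)
step 4: θ'=0.4458 (straight) → pose (-1.0999, 4.8868, 0.4458)
step 5: θ'=-0.5542 (R=1.5000) → pose (-2.5360, 4.9648, -0.5542)
step 6: θ'=0.4458 (R=-1.0000) → pose (-3.4935, 5.0167, 0.4458)

(-3.4935, 5.0167, 0.4458)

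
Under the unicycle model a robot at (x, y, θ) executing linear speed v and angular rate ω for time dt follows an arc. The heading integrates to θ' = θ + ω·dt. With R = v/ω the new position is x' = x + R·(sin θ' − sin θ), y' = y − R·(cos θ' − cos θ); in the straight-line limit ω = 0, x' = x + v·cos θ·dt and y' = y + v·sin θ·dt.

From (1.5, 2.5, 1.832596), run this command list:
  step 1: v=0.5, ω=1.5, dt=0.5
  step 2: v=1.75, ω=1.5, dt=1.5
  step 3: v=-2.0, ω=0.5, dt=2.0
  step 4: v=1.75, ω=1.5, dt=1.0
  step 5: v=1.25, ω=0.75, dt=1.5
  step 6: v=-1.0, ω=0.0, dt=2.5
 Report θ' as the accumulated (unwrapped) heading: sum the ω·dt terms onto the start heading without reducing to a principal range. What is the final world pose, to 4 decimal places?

step 1: θ'=2.5826 (R=0.3333) → pose (1.3548, 2.6963, 2.5826)
step 2: θ'=4.8326 (R=1.1667) → pose (-0.4222, 1.5673, 4.8326)
step 3: θ'=5.8326 (R=-4.0000) → pose (-2.6513, 4.6884, 5.8326)
step 4: θ'=7.3326 (R=1.1667) → pose (-1.1316, 5.1576, 7.3326)
step 5: θ'=8.4576 (R=1.6667) → pose (-1.2047, 6.9337, 8.4576)
step 6: θ'=8.4576 (straight) → pose (0.2144, 4.8755, 8.4576)

(0.2144, 4.8755, 8.4576)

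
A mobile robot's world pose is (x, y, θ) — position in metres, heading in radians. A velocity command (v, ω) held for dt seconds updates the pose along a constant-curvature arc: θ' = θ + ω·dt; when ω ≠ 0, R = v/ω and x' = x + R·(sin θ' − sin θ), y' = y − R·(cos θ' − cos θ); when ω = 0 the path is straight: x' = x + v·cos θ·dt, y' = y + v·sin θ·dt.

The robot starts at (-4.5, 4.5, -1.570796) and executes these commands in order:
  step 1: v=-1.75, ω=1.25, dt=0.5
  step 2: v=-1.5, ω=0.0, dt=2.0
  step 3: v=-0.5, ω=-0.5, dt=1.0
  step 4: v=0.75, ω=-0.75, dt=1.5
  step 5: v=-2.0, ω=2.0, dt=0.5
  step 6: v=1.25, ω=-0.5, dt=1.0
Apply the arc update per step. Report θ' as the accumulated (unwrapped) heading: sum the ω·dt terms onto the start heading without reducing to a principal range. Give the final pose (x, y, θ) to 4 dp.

step 1: θ'=-0.9458 (R=-1.4000) → pose (-4.7647, 5.3191, -0.9458)
step 2: θ'=-0.9458 (straight) → pose (-6.5199, 7.7520, -0.9458)
step 3: θ'=-1.4458 (R=1.0000) → pose (-6.7012, 8.2124, -1.4458)
step 4: θ'=-2.5708 (R=-1.0000) → pose (-7.1531, 7.2463, -2.5708)
step 5: θ'=-1.5708 (R=-1.0000) → pose (-6.6934, 8.0878, -1.5708)
step 6: θ'=-2.0708 (R=-2.5000) → pose (-6.9994, 6.8892, -2.0708)

(-6.9994, 6.8892, -2.0708)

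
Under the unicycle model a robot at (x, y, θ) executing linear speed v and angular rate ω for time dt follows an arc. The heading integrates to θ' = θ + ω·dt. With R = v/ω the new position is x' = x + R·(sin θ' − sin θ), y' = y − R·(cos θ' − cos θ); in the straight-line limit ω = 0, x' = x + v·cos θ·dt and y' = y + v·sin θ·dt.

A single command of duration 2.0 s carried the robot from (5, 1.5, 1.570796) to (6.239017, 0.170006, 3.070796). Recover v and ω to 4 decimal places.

Δθ = 3.070796 − 1.570796 = 1.500000
ω = Δθ/dt = 1.500000/2.0 = 0.7500
R = −Δy/(cos θ' − cos θ) = -1.3333
v = R·ω = -1.3333·0.7500 = -1.0000

v = -1.0000, ω = 0.7500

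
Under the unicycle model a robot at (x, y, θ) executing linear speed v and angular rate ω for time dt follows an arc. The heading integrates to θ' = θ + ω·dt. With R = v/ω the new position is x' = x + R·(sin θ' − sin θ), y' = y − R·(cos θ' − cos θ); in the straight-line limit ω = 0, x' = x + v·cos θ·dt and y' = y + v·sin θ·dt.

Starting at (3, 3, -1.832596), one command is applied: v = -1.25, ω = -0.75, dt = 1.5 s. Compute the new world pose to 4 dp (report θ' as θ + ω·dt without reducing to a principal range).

(4.3049, 4.2072, -2.9576)

θ' = -1.8326 + -0.75·1.5 = -2.9576
R = v/ω = -1.25/-0.75 = 1.6667
x' = 3 + 1.6667·(sin -2.9576 − sin -1.8326) = 4.3049
y' = 3 − 1.6667·(cos -2.9576 − cos -1.8326) = 4.2072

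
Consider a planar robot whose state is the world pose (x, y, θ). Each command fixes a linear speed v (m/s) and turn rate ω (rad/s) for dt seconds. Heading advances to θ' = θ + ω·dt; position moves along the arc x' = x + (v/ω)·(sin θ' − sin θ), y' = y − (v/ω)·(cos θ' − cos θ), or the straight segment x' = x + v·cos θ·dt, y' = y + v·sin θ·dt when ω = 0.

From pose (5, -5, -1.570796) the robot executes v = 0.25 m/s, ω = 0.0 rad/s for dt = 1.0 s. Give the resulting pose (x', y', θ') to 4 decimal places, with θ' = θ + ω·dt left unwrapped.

θ' = -1.5708 + 0.0·1.0 = -1.5708
ω = 0 → straight: x' = 5 + 0.25·cos(-1.5708)·1.0 = 5.0000
y' = -5 + 0.25·sin(-1.5708)·1.0 = -5.2500

(5.0000, -5.2500, -1.5708)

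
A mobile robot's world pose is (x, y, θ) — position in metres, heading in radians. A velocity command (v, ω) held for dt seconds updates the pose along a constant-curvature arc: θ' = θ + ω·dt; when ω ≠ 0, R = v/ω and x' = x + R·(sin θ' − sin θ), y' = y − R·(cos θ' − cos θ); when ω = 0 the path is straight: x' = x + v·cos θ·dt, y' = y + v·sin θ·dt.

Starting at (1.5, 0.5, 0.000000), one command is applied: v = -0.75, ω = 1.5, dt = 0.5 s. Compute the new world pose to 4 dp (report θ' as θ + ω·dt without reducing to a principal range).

θ' = 0.0000 + 1.5·0.5 = 0.7500
R = v/ω = -0.75/1.5 = -0.5000
x' = 1.5 + -0.5000·(sin 0.7500 − sin 0.0000) = 1.1592
y' = 0.5 − -0.5000·(cos 0.7500 − cos 0.0000) = 0.3658

(1.1592, 0.3658, 0.7500)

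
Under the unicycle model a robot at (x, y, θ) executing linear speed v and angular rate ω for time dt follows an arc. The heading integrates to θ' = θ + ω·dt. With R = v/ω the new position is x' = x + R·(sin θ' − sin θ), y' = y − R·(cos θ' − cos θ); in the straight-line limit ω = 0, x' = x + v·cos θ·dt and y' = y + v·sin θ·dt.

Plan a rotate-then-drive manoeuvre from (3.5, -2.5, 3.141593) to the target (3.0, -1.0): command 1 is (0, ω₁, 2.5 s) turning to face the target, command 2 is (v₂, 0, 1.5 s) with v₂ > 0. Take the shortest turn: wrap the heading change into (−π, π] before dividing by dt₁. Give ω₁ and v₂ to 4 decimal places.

heading to target = atan2(-1−-2.5, 3−3.5) = 1.8925
Δθ = wrap(1.8925 − 3.1416) = -1.2490; ω₁ = Δθ/dt₁ = -0.4996
distance = √((3−3.5)² + (-1−-2.5)²) = 1.5811; v₂ = distance/dt₂ = 1.0541

ω₁ = -0.4996, v₂ = 1.0541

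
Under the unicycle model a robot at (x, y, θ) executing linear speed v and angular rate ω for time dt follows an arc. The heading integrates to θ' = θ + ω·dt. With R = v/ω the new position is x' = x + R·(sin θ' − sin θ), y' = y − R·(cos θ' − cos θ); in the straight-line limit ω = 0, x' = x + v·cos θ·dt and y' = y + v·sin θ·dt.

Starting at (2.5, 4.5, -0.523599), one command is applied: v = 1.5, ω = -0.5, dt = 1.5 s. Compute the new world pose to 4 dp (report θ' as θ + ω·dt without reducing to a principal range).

(3.8685, 2.7804, -1.2736)

θ' = -0.5236 + -0.5·1.5 = -1.2736
R = v/ω = 1.5/-0.5 = -3.0000
x' = 2.5 + -3.0000·(sin -1.2736 − sin -0.5236) = 3.8685
y' = 4.5 − -3.0000·(cos -1.2736 − cos -0.5236) = 2.7804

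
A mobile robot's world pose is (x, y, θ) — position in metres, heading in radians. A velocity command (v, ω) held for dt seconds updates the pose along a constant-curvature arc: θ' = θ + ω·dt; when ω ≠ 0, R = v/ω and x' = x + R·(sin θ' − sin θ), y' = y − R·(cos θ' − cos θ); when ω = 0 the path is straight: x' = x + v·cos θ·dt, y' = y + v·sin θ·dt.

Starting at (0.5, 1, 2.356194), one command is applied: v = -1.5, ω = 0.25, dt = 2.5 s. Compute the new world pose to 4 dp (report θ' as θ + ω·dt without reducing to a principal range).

θ' = 2.3562 + 0.25·2.5 = 2.9812
R = v/ω = -1.5/0.25 = -6.0000
x' = 0.5 + -6.0000·(sin 2.9812 − sin 2.3562) = 3.7844
y' = 1 − -6.0000·(cos 2.9812 − cos 2.3562) = -0.6803

(3.7844, -0.6803, 2.9812)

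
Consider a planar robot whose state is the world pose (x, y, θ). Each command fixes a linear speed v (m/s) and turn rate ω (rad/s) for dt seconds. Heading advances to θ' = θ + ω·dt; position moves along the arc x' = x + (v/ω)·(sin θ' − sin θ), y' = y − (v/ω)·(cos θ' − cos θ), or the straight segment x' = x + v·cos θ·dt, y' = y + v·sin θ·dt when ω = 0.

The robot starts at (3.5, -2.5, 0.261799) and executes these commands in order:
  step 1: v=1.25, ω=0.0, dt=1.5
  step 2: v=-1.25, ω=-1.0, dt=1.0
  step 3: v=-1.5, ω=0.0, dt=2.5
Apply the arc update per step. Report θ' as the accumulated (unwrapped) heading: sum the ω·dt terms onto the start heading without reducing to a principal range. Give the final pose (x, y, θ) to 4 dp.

(1.3726, 0.7917, -0.7382)

step 1: θ'=0.2618 (straight) → pose (5.3111, -2.0147, 0.2618)
step 2: θ'=-0.7382 (R=1.2500) → pose (4.1464, -1.7319, -0.7382)
step 3: θ'=-0.7382 (straight) → pose (1.3726, 0.7917, -0.7382)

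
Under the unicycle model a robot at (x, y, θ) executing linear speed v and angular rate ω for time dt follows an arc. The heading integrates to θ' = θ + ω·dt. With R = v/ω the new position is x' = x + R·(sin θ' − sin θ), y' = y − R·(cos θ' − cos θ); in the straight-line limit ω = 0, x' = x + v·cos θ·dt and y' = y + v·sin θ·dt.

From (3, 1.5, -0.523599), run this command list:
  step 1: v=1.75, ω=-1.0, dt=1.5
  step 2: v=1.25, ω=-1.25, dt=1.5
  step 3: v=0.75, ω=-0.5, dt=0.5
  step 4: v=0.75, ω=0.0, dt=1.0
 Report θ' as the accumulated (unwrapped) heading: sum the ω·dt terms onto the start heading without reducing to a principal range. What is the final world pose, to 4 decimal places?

(1.4741, -0.1479, -4.1486)

step 1: θ'=-2.0236 (R=-1.7500) → pose (3.6986, -0.7811, -2.0236)
step 2: θ'=-3.8986 (R=-1.0000) → pose (2.1127, -1.0706, -3.8986)
step 3: θ'=-4.1486 (R=-1.5000) → pose (1.8749, -0.7818, -4.1486)
step 4: θ'=-4.1486 (straight) → pose (1.4741, -0.1479, -4.1486)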